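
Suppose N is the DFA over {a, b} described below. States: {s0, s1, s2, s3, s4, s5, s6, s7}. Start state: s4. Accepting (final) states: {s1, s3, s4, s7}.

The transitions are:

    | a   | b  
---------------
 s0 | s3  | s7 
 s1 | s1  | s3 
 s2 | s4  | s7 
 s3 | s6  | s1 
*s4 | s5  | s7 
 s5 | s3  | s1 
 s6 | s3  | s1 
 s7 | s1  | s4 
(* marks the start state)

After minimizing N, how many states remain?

3

States {s0,s2} cannot be reached from the start state, so discard them.
Start with accepting vs non-accepting: {s1,s3,s4,s7} | {s5,s6}.
On input a, block {s1,s3,s4,s7} splits into {s1,s7} and {s3,s4}.
No further refinement is possible. Final partition (3 blocks): {s1,s7} | {s5,s6} | {s3,s4}.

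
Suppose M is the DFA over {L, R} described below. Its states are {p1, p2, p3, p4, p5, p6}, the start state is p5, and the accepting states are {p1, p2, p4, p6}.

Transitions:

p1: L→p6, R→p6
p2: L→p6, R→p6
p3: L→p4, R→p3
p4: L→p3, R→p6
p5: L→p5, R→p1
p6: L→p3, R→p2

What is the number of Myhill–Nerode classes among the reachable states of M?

Every state is reachable, so we keep all 6.
P0 = {p1,p2,p4,p6} | {p3,p5}.
Refine {p1,p2,p4,p6} on symbol L: members go to different blocks, giving {p1,p2} and {p4,p6}.
On input L, block {p3,p5} splits into {p3} and {p5}.
On input R, block {p4,p6} splits into {p4} and {p6}.
Stable partition: {p1,p2} | {p3} | {p4} | {p5} | {p6} — 5 equivalence classes.

5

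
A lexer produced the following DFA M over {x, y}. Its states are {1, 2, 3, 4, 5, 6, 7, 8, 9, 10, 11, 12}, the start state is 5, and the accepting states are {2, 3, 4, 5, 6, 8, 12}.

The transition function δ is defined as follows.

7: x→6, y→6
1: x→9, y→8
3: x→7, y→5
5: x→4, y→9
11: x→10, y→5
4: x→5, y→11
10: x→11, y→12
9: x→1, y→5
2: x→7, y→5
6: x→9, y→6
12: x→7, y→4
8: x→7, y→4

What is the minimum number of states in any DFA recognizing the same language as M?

Reachable states from the start: {1,4,5,6,7,8,9,10,11,12}. Unreachable: {2,3} — drop them.
Start with accepting vs non-accepting: {4,5,6,8,12} | {1,7,9,10,11}.
Split {4,5,6,8,12} by δ(·,x) → {6,8,12} and {4,5}.
Split {6,8,12} by δ(·,y) → {8,12} and {6}.
On input x, block {1,7,9,10,11} splits into {1,9,10,11} and {7}.
Refine {1,9,10,11} on symbol y: members go to different blocks, giving {1,10} and {9,11}.
The partition is now stable with 6 blocks: {8,12} | {1,10} | {4,5} | {6} | {7} | {9,11}.

6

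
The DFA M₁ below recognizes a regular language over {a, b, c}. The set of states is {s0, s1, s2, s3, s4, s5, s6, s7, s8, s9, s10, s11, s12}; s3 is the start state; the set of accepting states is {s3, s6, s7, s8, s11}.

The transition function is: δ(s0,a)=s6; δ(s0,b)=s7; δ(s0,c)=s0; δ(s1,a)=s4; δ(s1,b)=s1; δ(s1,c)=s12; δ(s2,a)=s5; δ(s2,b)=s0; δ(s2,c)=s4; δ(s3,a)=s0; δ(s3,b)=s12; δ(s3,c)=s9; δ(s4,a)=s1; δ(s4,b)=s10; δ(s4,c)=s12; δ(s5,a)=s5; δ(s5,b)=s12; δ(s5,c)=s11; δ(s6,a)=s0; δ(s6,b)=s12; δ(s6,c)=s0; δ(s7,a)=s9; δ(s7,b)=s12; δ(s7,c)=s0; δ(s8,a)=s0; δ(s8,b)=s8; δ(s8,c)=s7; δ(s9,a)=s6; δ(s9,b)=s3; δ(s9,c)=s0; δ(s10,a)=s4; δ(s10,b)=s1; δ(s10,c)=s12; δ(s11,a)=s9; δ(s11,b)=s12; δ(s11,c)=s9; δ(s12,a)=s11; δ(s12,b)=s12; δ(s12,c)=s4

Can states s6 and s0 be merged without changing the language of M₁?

States {s2,s5,s8} cannot be reached from the start state, so discard them.
Initial partition by acceptance: {s3,s6,s7,s11} | {s0,s1,s4,s9,s10,s12}.
Split {s0,s1,s4,s9,s10,s12} by δ(·,a) → {s0,s9,s12} and {s1,s4,s10}.
Refine {s0,s9,s12} on symbol b: members go to different blocks, giving {s0,s9} and {s12}.
Stable partition: {s3,s6,s7,s11} | {s0,s9} | {s1,s4,s10} | {s12} — 4 equivalence classes.
s6 and s0 end up in different blocks, so they are distinguishable. For instance, the string 'ε' is accepted from only s6.

No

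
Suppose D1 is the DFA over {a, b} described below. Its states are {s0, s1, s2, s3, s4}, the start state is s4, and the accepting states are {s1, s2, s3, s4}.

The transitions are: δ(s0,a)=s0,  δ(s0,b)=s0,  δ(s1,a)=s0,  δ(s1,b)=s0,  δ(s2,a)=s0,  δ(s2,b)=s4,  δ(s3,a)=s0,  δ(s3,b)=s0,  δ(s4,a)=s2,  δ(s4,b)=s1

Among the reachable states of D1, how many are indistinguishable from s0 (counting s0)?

1

Reachable states from the start: {s0,s1,s2,s4}. Unreachable: {s3} — drop them.
Initial partition by acceptance: {s1,s2,s4} | {s0}.
Split {s1,s2,s4} by δ(·,a) → {s1,s2} and {s4}.
Split {s1,s2} by δ(·,b) → {s1} and {s2}.
The partition is now stable with 4 blocks: {s1} | {s0} | {s4} | {s2}.
State s0 belongs to the block {s0}, which has 1 states.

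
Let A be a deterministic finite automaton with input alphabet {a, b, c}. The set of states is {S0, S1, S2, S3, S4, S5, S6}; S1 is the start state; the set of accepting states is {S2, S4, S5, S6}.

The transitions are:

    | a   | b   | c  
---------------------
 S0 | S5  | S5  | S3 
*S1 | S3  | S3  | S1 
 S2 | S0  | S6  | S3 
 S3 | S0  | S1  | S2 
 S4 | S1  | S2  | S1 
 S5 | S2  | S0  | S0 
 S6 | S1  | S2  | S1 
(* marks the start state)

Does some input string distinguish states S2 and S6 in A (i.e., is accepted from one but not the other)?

Yes

Reachable states from the start: {S0,S1,S2,S3,S5,S6}. Unreachable: {S4} — drop them.
Initial partition by acceptance: {S2,S5,S6} | {S0,S1,S3}.
Split {S2,S5,S6} by δ(·,a) → {S2,S6} and {S5}.
Split {S0,S1,S3} by δ(·,a) → {S1,S3} and {S0}.
Refine {S2,S6} on symbol a: members go to different blocks, giving {S2} and {S6}.
On input a, block {S1,S3} splits into {S1} and {S3}.
The partition is now stable with 6 blocks: {S2} | {S1} | {S5} | {S0} | {S6} | {S3}.
S2 and S6 end up in different blocks, so they are distinguishable. For instance, the string 'aa' is accepted from only S2.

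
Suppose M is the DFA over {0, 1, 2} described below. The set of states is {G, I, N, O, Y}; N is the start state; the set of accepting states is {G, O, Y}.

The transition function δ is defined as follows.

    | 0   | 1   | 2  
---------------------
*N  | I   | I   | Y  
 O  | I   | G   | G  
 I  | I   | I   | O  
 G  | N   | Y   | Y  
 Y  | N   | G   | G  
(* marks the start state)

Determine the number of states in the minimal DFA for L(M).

2

P0 = {G,O,Y} | {I,N}.
No further refinement is possible. Final partition (2 blocks): {G,O,Y} | {I,N}.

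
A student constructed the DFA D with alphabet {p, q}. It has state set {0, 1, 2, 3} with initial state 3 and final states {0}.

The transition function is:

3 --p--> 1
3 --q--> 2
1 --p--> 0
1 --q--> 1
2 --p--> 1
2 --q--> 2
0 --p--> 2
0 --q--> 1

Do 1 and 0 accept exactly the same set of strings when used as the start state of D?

No

All states are reachable from the start state.
Initial partition by acceptance: {0} | {1,2,3}.
Split {1,2,3} by δ(·,p) → {2,3} and {1}.
The partition is now stable with 3 blocks: {0} | {2,3} | {1}.
1 and 0 end up in different blocks, so they are distinguishable. For instance, the string 'ε' is accepted from only 0.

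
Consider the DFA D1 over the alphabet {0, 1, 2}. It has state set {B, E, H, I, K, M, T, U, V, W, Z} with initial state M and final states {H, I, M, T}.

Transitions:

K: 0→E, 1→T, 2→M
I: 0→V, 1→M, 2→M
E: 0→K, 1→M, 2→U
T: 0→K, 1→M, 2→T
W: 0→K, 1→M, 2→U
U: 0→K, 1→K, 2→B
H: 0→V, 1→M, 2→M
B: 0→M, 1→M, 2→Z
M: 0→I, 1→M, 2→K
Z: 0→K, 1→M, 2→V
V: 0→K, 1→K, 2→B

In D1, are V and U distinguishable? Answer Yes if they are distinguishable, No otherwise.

States {H,W} cannot be reached from the start state, so discard them.
Initial partition by acceptance: {I,M,T} | {B,E,K,U,V,Z}.
Split {I,M,T} by δ(·,0) → {I,T} and {M}.
Refine {I,T} on symbol 2: members go to different blocks, giving {I} and {T}.
Refine {B,E,K,U,V,Z} on symbol 0: members go to different blocks, giving {E,K,U,V,Z} and {B}.
Refine {E,K,U,V,Z} on symbol 1: members go to different blocks, giving {E,Z} and {U,V} and {K}.
Stable partition: {I} | {E,Z} | {M} | {T} | {B} | {U,V} | {K} — 7 equivalence classes.
V and U lie in the same block of the stable partition, so they are equivalent — no string distinguishes them.

No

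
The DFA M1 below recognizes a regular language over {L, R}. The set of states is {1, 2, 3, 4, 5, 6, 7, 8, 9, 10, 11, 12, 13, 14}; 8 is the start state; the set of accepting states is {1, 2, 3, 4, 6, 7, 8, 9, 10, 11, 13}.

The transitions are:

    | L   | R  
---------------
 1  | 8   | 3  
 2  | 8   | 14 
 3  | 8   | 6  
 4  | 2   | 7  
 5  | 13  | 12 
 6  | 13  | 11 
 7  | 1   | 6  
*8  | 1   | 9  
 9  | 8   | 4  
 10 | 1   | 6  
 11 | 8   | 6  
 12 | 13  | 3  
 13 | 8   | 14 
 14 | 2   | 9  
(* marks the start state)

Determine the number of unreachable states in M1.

BFS from 8 reaches {1, 2, 3, 4, 6, 7, 8, 9, 11, 13, 14}; the 3 state(s) 5, 10, 12 are never visited.

3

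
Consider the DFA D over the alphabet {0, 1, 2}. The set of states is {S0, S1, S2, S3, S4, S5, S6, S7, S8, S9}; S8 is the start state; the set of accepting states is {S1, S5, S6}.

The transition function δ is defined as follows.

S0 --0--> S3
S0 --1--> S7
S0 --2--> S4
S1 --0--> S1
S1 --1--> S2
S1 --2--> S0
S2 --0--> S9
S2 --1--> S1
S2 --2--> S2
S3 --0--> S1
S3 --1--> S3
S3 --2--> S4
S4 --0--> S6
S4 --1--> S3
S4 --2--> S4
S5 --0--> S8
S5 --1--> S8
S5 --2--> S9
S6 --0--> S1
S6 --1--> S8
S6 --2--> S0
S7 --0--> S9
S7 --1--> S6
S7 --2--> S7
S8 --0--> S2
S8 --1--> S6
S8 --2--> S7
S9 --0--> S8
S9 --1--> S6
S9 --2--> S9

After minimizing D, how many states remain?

4

First remove the unreachable states {S5}; 9 states remain.
Start with accepting vs non-accepting: {S1,S6} | {S0,S2,S3,S4,S7,S8,S9}.
Split {S0,S2,S3,S4,S7,S8,S9} by δ(·,0) → {S0,S2,S7,S8,S9} and {S3,S4}.
Refine {S0,S2,S7,S8,S9} on symbol 0: members go to different blocks, giving {S2,S7,S8,S9} and {S0}.
Stable partition: {S1,S6} | {S2,S7,S8,S9} | {S3,S4} | {S0} — 4 equivalence classes.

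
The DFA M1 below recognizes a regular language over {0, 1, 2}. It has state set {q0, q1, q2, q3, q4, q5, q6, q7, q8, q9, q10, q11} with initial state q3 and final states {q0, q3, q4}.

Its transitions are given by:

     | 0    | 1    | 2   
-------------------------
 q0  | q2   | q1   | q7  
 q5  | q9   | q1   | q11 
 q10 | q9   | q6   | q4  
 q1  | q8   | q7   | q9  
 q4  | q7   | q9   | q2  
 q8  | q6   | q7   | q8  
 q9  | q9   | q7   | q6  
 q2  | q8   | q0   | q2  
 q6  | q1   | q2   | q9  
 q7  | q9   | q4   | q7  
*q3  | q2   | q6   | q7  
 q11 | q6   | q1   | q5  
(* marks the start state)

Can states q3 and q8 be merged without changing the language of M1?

No

Reachable states from the start: {q0,q1,q2,q3,q4,q6,q7,q8,q9}. Unreachable: {q5,q10,q11} — drop them.
Initial partition by acceptance: {q0,q3,q4} | {q1,q2,q6,q7,q8,q9}.
Refine {q1,q2,q6,q7,q8,q9} on symbol 1: members go to different blocks, giving {q1,q6,q8,q9} and {q2,q7}.
Stable partition: {q0,q3,q4} | {q1,q6,q8,q9} | {q2,q7} — 3 equivalence classes.
q3 and q8 end up in different blocks, so they are distinguishable. For instance, the string 'ε' is accepted from only q3.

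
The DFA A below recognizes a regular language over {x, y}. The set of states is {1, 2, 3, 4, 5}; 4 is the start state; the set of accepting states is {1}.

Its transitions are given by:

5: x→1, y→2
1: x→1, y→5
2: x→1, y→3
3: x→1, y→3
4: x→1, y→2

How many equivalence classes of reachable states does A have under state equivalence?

2

Initial partition by acceptance: {1} | {2,3,4,5}.
The partition is now stable with 2 blocks: {1} | {2,3,4,5}.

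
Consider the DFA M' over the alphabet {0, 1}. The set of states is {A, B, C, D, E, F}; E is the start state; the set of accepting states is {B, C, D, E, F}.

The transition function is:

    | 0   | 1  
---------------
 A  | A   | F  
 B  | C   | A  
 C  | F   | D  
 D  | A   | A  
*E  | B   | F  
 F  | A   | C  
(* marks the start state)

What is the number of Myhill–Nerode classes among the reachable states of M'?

6

Start with accepting vs non-accepting: {B,C,D,E,F} | {A}.
Split {B,C,D,E,F} by δ(·,0) → {B,C,E} and {D,F}.
Split {B,C,E} by δ(·,0) → {B,E} and {C}.
Refine {B,E} on symbol 0: members go to different blocks, giving {B} and {E}.
Split {D,F} by δ(·,1) → {D} and {F}.
Stable partition: {B} | {A} | {D} | {C} | {E} | {F} — 6 equivalence classes.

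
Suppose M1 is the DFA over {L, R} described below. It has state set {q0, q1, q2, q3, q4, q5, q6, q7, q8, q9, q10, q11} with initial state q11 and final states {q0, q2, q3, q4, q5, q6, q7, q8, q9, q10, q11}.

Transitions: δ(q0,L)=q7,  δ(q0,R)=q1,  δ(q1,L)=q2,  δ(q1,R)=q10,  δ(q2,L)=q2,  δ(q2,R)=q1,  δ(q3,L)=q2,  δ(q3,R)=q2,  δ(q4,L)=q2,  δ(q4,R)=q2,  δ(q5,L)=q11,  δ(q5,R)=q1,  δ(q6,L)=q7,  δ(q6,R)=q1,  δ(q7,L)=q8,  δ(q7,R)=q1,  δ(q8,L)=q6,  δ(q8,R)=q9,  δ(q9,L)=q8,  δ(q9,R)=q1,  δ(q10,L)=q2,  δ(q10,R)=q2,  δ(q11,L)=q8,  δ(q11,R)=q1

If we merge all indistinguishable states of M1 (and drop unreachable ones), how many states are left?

States {q0,q3,q4,q5} cannot be reached from the start state, so discard them.
Start with accepting vs non-accepting: {q2,q6,q7,q8,q9,q10,q11} | {q1}.
On input R, block {q2,q6,q7,q8,q9,q10,q11} splits into {q2,q6,q7,q9,q11} and {q8,q10}.
Refine {q2,q6,q7,q9,q11} on symbol L: members go to different blocks, giving {q7,q9,q11} and {q2,q6}.
On input R, block {q8,q10} splits into {q8} and {q10}.
Split {q2,q6} by δ(·,L) → {q2} and {q6}.
Stable partition: {q7,q9,q11} | {q1} | {q8} | {q2} | {q10} | {q6} — 6 equivalence classes.

6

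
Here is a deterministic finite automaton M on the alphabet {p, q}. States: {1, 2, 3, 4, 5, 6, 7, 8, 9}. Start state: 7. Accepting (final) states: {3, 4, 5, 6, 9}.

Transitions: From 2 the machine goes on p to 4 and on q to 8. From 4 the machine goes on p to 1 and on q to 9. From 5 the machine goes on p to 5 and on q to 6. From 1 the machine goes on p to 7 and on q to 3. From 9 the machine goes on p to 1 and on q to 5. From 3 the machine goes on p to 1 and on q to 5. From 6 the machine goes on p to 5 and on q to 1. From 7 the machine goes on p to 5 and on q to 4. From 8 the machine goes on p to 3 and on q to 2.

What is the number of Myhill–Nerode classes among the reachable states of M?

6

First remove the unreachable states {2,8}; 7 states remain.
Initial partition by acceptance: {3,4,5,6,9} | {1,7}.
Split {3,4,5,6,9} by δ(·,p) → {3,4,9} and {5,6}.
On input q, block {3,4,9} splits into {3,9} and {4}.
Split {1,7} by δ(·,p) → {1} and {7}.
Refine {5,6} on symbol q: members go to different blocks, giving {5} and {6}.
The partition is now stable with 6 blocks: {3,9} | {1} | {5} | {4} | {7} | {6}.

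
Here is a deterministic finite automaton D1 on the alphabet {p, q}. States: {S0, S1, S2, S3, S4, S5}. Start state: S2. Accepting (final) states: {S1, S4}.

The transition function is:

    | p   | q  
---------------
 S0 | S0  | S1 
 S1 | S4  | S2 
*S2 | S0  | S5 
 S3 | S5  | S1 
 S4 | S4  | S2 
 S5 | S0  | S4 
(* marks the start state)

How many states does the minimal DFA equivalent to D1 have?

Reachable states from the start: {S0,S1,S2,S4,S5}. Unreachable: {S3} — drop them.
Initial partition by acceptance: {S1,S4} | {S0,S2,S5}.
Split {S0,S2,S5} by δ(·,q) → {S0,S5} and {S2}.
Stable partition: {S1,S4} | {S0,S5} | {S2} — 3 equivalence classes.

3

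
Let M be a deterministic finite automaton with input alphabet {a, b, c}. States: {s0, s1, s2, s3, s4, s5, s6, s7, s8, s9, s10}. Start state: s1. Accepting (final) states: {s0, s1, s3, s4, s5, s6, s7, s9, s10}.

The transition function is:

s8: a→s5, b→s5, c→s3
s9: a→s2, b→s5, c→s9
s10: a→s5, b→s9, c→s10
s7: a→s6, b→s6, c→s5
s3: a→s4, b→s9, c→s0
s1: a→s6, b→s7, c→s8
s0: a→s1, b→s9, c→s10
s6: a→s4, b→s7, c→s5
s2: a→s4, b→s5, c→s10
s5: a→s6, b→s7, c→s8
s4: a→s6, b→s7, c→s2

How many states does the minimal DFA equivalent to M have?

Start with accepting vs non-accepting: {s0,s1,s3,s4,s5,s6,s7,s9,s10} | {s2,s8}.
Split {s0,s1,s3,s4,s5,s6,s7,s9,s10} by δ(·,a) → {s0,s1,s3,s4,s5,s6,s7,s10} and {s9}.
On input b, block {s0,s1,s3,s4,s5,s6,s7,s10} splits into {s1,s4,s5,s6,s7} and {s0,s3,s10}.
Split {s1,s4,s5,s6,s7} by δ(·,c) → {s1,s4,s5} and {s6,s7}.
Split {s6,s7} by δ(·,a) → {s6} and {s7}.
The partition is now stable with 6 blocks: {s1,s4,s5} | {s2,s8} | {s9} | {s0,s3,s10} | {s6} | {s7}.

6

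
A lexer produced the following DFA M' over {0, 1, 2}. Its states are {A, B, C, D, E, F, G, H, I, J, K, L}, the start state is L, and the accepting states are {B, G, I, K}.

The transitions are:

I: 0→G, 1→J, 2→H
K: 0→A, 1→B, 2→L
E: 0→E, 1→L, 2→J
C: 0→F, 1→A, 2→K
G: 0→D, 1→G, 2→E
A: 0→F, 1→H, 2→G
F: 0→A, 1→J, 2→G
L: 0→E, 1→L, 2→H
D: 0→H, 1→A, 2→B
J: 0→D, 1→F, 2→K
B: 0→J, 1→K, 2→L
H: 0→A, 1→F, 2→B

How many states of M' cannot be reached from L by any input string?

2

BFS from L reaches {A, B, D, E, F, G, H, J, K, L}; the 2 state(s) C, I are never visited.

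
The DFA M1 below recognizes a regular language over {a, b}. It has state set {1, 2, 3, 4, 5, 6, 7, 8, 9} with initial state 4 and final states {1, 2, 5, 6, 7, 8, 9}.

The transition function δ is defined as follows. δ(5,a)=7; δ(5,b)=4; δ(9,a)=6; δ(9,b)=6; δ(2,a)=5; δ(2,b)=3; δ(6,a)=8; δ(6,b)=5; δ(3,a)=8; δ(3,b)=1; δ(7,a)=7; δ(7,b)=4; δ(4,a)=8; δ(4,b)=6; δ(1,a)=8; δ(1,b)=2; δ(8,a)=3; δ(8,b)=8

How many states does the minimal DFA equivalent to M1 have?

First remove the unreachable states {9}; 8 states remain.
P0 = {1,2,5,6,7,8} | {3,4}.
Split {1,2,5,6,7,8} by δ(·,a) → {1,2,5,6,7} and {8}.
Refine {1,2,5,6,7} on symbol a: members go to different blocks, giving {2,5,7} and {1,6}.
No further refinement is possible. Final partition (4 blocks): {2,5,7} | {3,4} | {8} | {1,6}.

4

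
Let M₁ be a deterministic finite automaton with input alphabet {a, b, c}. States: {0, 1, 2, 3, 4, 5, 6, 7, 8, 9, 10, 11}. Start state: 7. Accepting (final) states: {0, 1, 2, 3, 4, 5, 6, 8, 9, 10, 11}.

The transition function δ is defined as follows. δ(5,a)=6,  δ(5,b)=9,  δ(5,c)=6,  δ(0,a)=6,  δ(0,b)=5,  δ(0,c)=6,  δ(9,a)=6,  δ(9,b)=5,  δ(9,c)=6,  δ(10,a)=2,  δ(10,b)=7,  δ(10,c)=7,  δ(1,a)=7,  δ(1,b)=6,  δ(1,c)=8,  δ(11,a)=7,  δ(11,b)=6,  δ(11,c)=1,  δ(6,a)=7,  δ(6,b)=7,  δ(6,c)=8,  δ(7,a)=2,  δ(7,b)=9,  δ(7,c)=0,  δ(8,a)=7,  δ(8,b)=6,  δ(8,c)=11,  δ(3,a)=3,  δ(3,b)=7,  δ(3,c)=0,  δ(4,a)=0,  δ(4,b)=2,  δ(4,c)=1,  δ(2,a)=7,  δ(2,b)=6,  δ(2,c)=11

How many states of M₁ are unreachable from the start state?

3

Starting at 7 and following transitions, the reachable set is {0, 1, 2, 5, 6, 7, 8, 9, 11}. That leaves 3, 4, 10 unreachable — 3 in total.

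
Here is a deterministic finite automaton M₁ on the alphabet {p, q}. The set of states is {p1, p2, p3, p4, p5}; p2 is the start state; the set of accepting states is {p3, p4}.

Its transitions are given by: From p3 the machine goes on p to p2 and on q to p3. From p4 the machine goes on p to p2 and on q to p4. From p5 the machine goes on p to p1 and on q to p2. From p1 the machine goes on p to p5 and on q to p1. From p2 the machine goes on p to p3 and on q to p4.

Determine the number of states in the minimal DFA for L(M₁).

States {p1,p5} cannot be reached from the start state, so discard them.
P0 = {p3,p4} | {p2}.
The partition is now stable with 2 blocks: {p3,p4} | {p2}.

2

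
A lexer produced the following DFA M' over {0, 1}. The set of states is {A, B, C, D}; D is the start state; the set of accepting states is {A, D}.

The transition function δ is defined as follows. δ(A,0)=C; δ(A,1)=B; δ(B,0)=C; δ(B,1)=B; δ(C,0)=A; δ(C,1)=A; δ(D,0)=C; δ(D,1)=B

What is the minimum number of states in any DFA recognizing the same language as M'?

3

Start with accepting vs non-accepting: {A,D} | {B,C}.
Split {B,C} by δ(·,0) → {B} and {C}.
No further refinement is possible. Final partition (3 blocks): {A,D} | {B} | {C}.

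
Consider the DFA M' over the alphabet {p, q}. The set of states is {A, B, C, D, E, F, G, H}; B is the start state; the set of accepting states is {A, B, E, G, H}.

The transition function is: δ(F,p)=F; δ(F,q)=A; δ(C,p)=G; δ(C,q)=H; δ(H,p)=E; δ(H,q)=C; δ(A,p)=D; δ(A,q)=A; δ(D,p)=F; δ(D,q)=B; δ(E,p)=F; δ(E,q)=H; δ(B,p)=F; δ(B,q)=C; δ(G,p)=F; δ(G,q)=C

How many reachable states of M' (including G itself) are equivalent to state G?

2

P0 = {A,B,E,G,H} | {C,D,F}.
Refine {A,B,E,G,H} on symbol p: members go to different blocks, giving {A,B,E,G} and {H}.
Refine {A,B,E,G} on symbol q: members go to different blocks, giving {B,G} and {A} and {E}.
Split {C,D,F} by δ(·,p) → {D,F} and {C}.
On input q, block {D,F} splits into {D} and {F}.
Stable partition: {B,G} | {D} | {H} | {A} | {E} | {C} | {F} — 7 equivalence classes.
The equivalence class containing G is {B,G}, of size 2.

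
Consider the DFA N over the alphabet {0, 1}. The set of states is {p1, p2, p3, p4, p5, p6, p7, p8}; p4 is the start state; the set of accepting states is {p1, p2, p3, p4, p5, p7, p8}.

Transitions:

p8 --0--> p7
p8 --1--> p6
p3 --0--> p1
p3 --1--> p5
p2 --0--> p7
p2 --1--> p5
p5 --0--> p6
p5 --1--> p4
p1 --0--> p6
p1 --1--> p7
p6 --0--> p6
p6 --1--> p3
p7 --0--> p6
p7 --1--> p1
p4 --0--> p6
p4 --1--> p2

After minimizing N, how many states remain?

5

States {p8} cannot be reached from the start state, so discard them.
Start with accepting vs non-accepting: {p1,p2,p3,p4,p5,p7} | {p6}.
Split {p1,p2,p3,p4,p5,p7} by δ(·,0) → {p1,p4,p5,p7} and {p2,p3}.
Refine {p1,p4,p5,p7} on symbol 1: members go to different blocks, giving {p1,p5,p7} and {p4}.
Split {p1,p5,p7} by δ(·,1) → {p1,p7} and {p5}.
Stable partition: {p1,p7} | {p6} | {p2,p3} | {p4} | {p5} — 5 equivalence classes.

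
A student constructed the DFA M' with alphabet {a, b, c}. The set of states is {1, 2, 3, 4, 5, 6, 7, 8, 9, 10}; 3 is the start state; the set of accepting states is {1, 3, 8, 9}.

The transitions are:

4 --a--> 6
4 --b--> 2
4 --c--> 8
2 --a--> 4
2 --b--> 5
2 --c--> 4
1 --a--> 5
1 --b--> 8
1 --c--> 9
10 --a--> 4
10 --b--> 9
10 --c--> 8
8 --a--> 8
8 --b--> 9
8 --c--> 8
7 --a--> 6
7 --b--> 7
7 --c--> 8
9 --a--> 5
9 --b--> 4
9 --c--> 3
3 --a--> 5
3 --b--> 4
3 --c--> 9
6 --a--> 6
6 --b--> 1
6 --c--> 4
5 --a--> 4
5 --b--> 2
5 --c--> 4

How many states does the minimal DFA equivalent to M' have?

6

Reachable states from the start: {1,2,3,4,5,6,8,9}. Unreachable: {7,10} — drop them.
Start with accepting vs non-accepting: {1,3,8,9} | {2,4,5,6}.
Split {1,3,8,9} by δ(·,a) → {1,3,9} and {8}.
Split {1,3,9} by δ(·,b) → {3,9} and {1}.
Refine {2,4,5,6} on symbol b: members go to different blocks, giving {2,4,5} and {6}.
Split {2,4,5} by δ(·,a) → {2,5} and {4}.
Stable partition: {3,9} | {2,5} | {8} | {1} | {6} | {4} — 6 equivalence classes.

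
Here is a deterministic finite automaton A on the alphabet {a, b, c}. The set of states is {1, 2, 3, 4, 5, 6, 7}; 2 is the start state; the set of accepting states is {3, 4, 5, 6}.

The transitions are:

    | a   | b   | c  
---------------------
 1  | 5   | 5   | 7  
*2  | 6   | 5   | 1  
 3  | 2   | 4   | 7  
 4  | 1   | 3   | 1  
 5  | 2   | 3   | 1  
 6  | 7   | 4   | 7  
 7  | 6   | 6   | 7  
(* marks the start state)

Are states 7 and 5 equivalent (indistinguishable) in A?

Every state is reachable, so we keep all 7.
Initial partition by acceptance: {3,4,5,6} | {1,2,7}.
The partition is now stable with 2 blocks: {3,4,5,6} | {1,2,7}.
7 and 5 end up in different blocks, so they are distinguishable. For instance, the string 'ε' is accepted from only 5.

No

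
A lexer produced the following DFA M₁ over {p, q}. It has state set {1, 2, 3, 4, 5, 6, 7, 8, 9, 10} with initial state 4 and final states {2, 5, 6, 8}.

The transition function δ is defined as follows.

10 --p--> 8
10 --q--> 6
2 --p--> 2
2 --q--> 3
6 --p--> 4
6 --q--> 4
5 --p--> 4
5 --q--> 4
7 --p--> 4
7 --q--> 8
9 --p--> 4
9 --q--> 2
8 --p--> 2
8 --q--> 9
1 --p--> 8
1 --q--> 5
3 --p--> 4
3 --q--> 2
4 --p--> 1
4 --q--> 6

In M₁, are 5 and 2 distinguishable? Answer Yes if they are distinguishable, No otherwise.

Reachable states from the start: {1,2,3,4,5,6,8,9}. Unreachable: {7,10} — drop them.
Initial partition by acceptance: {2,5,6,8} | {1,3,4,9}.
Split {2,5,6,8} by δ(·,p) → {2,8} and {5,6}.
On input p, block {1,3,4,9} splits into {3,4,9} and {1}.
On input p, block {3,4,9} splits into {3,9} and {4}.
The partition is now stable with 5 blocks: {2,8} | {3,9} | {5,6} | {1} | {4}.
5 and 2 end up in different blocks, so they are distinguishable. For instance, the string 'p' is accepted from only 2.

Yes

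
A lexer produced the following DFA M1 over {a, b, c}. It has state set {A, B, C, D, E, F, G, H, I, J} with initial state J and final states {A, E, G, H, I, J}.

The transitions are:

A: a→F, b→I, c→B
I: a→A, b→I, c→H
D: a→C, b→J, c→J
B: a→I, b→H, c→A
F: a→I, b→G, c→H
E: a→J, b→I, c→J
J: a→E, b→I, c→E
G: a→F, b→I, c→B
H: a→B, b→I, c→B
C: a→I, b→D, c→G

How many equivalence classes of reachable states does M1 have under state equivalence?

States {C,D} cannot be reached from the start state, so discard them.
P0 = {A,E,G,H,I,J} | {B,F}.
Refine {A,E,G,H,I,J} on symbol a: members go to different blocks, giving {A,G,H} and {E,I,J}.
Split {E,I,J} by δ(·,a) → {E,J} and {I}.
Stable partition: {A,G,H} | {B,F} | {E,J} | {I} — 4 equivalence classes.

4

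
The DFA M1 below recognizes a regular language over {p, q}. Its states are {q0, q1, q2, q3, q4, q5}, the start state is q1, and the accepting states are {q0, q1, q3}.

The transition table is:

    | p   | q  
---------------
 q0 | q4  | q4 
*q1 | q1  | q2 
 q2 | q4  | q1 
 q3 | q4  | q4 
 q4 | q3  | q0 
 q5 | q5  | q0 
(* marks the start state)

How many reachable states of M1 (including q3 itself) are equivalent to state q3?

States {q5} cannot be reached from the start state, so discard them.
Initial partition by acceptance: {q0,q1,q3} | {q2,q4}.
Split {q0,q1,q3} by δ(·,p) → {q0,q3} and {q1}.
Split {q2,q4} by δ(·,p) → {q2} and {q4}.
Stable partition: {q0,q3} | {q2} | {q1} | {q4} — 4 equivalence classes.
The equivalence class containing q3 is {q0,q3}, of size 2.

2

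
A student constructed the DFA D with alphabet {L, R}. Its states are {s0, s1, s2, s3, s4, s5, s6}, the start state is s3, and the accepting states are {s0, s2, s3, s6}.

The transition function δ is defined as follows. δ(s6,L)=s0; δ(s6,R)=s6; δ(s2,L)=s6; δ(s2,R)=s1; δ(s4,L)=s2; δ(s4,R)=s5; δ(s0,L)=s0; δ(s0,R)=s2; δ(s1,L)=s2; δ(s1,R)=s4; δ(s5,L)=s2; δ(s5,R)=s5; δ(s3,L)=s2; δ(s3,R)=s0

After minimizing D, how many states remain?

5

Every state is reachable, so we keep all 7.
Initial partition by acceptance: {s0,s2,s3,s6} | {s1,s4,s5}.
On input R, block {s0,s2,s3,s6} splits into {s0,s3,s6} and {s2}.
On input L, block {s0,s3,s6} splits into {s0,s6} and {s3}.
Refine {s0,s6} on symbol R: members go to different blocks, giving {s0} and {s6}.
Stable partition: {s0} | {s1,s4,s5} | {s2} | {s3} | {s6} — 5 equivalence classes.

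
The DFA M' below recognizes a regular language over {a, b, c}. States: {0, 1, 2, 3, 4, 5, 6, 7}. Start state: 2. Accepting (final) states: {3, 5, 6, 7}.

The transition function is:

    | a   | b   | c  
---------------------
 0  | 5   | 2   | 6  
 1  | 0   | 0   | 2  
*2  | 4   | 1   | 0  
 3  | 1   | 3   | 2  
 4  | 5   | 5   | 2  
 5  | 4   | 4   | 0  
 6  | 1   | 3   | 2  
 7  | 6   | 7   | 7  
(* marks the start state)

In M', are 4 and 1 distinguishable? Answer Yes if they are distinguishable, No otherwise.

Yes

States {7} cannot be reached from the start state, so discard them.
Start with accepting vs non-accepting: {3,5,6} | {0,1,2,4}.
Refine {3,5,6} on symbol b: members go to different blocks, giving {3,6} and {5}.
Split {0,1,2,4} by δ(·,a) → {0,4} and {1,2}.
On input b, block {0,4} splits into {0} and {4}.
Refine {1,2} on symbol a: members go to different blocks, giving {1} and {2}.
No further refinement is possible. Final partition (6 blocks): {3,6} | {0} | {5} | {1} | {4} | {2}.
4 and 1 end up in different blocks, so they are distinguishable. For instance, the string 'a' is accepted from only 4.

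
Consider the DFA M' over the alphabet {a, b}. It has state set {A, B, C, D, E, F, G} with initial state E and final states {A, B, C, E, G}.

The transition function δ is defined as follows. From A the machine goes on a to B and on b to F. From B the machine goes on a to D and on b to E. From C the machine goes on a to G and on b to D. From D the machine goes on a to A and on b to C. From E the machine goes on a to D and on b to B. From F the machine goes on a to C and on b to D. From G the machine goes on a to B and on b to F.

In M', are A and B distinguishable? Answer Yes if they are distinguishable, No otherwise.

Every state is reachable, so we keep all 7.
Start with accepting vs non-accepting: {A,B,C,E,G} | {D,F}.
Split {A,B,C,E,G} by δ(·,a) → {A,C,G} and {B,E}.
Split {A,C,G} by δ(·,a) → {A,G} and {C}.
Split {D,F} by δ(·,a) → {D} and {F}.
The partition is now stable with 5 blocks: {A,G} | {D} | {B,E} | {C} | {F}.
A and B end up in different blocks, so they are distinguishable. For instance, the string 'a' is accepted from only A.

Yes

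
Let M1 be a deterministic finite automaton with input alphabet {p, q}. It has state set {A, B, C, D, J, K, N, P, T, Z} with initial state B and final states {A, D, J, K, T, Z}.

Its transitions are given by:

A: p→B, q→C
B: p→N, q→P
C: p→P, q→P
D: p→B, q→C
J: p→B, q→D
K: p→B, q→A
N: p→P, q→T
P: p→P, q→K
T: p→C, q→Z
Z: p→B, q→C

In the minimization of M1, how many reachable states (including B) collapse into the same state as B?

First remove the unreachable states {D,J}; 8 states remain.
P0 = {A,K,T,Z} | {B,C,N,P}.
Refine {A,K,T,Z} on symbol q: members go to different blocks, giving {K,T} and {A,Z}.
Refine {B,C,N,P} on symbol q: members go to different blocks, giving {B,C} and {N,P}.
No further refinement is possible. Final partition (4 blocks): {K,T} | {B,C} | {A,Z} | {N,P}.
The equivalence class containing B is {B,C}, of size 2.

2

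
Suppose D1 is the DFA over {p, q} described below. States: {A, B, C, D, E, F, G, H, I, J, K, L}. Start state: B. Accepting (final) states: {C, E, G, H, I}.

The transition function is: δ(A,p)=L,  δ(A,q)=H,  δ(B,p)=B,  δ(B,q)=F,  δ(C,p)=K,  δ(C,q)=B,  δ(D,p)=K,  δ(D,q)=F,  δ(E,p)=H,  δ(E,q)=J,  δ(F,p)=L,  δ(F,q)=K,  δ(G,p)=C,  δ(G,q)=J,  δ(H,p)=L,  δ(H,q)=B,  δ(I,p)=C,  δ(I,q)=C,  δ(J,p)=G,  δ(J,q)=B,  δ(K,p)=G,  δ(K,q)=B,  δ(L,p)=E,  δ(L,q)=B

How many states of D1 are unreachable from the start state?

Starting at B and following transitions, the reachable set is {B, C, E, F, G, H, J, K, L}. That leaves A, D, I unreachable — 3 in total.

3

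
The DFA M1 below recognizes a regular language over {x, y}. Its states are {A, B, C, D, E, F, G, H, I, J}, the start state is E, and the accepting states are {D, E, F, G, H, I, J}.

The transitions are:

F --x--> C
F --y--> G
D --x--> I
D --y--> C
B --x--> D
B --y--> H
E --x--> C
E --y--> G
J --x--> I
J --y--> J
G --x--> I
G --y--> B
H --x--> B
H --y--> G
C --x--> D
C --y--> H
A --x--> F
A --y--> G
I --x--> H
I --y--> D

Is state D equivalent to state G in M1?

First remove the unreachable states {A,F,J}; 7 states remain.
Start with accepting vs non-accepting: {D,E,G,H,I} | {B,C}.
On input x, block {D,E,G,H,I} splits into {D,G,I} and {E,H}.
On input x, block {D,G,I} splits into {D,G} and {I}.
Stable partition: {D,G} | {B,C} | {E,H} | {I} — 4 equivalence classes.
D and G lie in the same block of the stable partition, so they are equivalent — no string distinguishes them.

Yes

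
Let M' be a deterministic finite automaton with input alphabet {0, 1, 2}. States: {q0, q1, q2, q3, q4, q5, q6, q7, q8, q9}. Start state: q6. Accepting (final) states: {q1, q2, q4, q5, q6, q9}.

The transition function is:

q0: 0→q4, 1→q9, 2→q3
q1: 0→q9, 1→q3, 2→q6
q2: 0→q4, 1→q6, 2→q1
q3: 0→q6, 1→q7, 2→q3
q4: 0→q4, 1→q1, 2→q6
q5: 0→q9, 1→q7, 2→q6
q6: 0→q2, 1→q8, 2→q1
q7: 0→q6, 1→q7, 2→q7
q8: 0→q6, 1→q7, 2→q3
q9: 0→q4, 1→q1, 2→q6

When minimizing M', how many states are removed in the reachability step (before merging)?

No path from q6 leads to q0, q5; the other 8 states are all reachable.

2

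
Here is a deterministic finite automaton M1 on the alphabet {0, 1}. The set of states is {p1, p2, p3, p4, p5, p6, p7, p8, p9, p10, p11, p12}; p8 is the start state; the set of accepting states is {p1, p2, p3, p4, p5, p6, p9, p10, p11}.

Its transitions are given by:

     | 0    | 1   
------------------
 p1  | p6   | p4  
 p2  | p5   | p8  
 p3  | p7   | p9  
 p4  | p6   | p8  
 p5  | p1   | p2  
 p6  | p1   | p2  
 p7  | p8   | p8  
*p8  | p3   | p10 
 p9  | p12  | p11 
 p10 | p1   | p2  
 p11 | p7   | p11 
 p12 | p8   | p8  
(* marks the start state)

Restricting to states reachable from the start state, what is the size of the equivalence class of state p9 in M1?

3

All states are reachable from the start state.
Initial partition by acceptance: {p1,p2,p3,p4,p5,p6,p9,p10,p11} | {p7,p8,p12}.
Refine {p1,p2,p3,p4,p5,p6,p9,p10,p11} on symbol 0: members go to different blocks, giving {p1,p2,p4,p5,p6,p10} and {p3,p9,p11}.
On input 1, block {p1,p2,p4,p5,p6,p10} splits into {p1,p5,p6,p10} and {p2,p4}.
Split {p7,p8,p12} by δ(·,0) → {p7,p12} and {p8}.
No further refinement is possible. Final partition (5 blocks): {p1,p5,p6,p10} | {p7,p12} | {p3,p9,p11} | {p2,p4} | {p8}.
State p9 belongs to the block {p3,p9,p11}, which has 3 states.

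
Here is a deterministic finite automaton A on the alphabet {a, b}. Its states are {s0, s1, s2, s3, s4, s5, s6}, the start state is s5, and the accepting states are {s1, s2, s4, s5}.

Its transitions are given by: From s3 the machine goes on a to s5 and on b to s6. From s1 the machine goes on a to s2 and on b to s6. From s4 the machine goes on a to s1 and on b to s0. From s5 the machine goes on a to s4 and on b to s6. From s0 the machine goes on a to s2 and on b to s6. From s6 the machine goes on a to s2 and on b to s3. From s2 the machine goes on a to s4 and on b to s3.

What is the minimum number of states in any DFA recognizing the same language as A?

Start with accepting vs non-accepting: {s1,s2,s4,s5} | {s0,s3,s6}.
Stable partition: {s1,s2,s4,s5} | {s0,s3,s6} — 2 equivalence classes.

2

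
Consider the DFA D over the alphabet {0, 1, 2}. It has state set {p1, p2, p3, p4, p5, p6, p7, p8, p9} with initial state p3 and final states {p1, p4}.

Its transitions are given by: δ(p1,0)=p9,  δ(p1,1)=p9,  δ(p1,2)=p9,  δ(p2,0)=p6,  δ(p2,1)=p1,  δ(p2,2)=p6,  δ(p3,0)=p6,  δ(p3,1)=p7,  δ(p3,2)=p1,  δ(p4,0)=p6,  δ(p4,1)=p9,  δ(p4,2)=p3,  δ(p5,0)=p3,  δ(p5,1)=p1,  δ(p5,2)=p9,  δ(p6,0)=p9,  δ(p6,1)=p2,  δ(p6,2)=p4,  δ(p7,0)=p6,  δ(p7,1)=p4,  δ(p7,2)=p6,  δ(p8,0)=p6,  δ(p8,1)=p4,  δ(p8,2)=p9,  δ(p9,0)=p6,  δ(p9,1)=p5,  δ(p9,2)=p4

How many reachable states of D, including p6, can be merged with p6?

3

States {p8} cannot be reached from the start state, so discard them.
Initial partition by acceptance: {p1,p4} | {p2,p3,p5,p6,p7,p9}.
Split {p2,p3,p5,p6,p7,p9} by δ(·,1) → {p2,p5,p7} and {p3,p6,p9}.
The partition is now stable with 3 blocks: {p1,p4} | {p2,p5,p7} | {p3,p6,p9}.
The equivalence class containing p6 is {p3,p6,p9}, of size 3.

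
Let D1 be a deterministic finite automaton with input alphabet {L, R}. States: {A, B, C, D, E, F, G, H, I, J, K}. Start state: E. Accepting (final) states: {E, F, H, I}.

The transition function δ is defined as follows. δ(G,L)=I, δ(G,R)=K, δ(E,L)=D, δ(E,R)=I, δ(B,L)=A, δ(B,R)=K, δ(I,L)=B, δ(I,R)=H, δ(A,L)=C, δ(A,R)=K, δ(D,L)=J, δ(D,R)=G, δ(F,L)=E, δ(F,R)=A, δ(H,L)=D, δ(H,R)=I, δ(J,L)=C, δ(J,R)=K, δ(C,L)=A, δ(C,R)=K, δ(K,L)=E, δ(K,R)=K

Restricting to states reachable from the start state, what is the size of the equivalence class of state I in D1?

Reachable states from the start: {A,B,C,D,E,G,H,I,J,K}. Unreachable: {F} — drop them.
Initial partition by acceptance: {E,H,I} | {A,B,C,D,G,J,K}.
Split {A,B,C,D,G,J,K} by δ(·,L) → {A,B,C,D,J} and {G,K}.
Stable partition: {E,H,I} | {A,B,C,D,J} | {G,K} — 3 equivalence classes.
State I belongs to the block {E,H,I}, which has 3 states.

3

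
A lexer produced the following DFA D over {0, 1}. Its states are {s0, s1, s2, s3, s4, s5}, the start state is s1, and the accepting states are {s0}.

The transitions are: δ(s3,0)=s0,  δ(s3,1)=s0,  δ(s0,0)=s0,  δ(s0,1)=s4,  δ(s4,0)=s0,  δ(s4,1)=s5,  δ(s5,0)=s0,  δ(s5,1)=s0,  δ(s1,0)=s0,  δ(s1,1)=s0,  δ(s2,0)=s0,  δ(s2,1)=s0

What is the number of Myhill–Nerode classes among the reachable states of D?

First remove the unreachable states {s2,s3}; 4 states remain.
P0 = {s0} | {s1,s4,s5}.
Refine {s1,s4,s5} on symbol 1: members go to different blocks, giving {s1,s5} and {s4}.
No further refinement is possible. Final partition (3 blocks): {s0} | {s1,s5} | {s4}.

3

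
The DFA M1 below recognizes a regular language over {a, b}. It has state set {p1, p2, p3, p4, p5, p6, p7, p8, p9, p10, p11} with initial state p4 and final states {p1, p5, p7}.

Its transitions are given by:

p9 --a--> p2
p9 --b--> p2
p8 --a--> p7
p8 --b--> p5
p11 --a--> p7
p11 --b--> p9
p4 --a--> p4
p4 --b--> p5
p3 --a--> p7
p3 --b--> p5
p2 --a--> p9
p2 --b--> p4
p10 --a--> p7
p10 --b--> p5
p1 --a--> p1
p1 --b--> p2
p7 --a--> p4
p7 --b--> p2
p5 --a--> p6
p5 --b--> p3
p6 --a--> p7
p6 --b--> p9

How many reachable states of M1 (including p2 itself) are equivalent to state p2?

1

First remove the unreachable states {p1,p8,p10,p11}; 7 states remain.
Initial partition by acceptance: {p5,p7} | {p2,p3,p4,p6,p9}.
On input a, block {p2,p3,p4,p6,p9} splits into {p2,p4,p9} and {p3,p6}.
On input a, block {p5,p7} splits into {p5} and {p7}.
On input b, block {p2,p4,p9} splits into {p2,p9} and {p4}.
Refine {p2,p9} on symbol b: members go to different blocks, giving {p2} and {p9}.
On input b, block {p3,p6} splits into {p3} and {p6}.
The partition is now stable with 7 blocks: {p5} | {p2} | {p3} | {p7} | {p4} | {p9} | {p6}.
The equivalence class containing p2 is {p2}, of size 1.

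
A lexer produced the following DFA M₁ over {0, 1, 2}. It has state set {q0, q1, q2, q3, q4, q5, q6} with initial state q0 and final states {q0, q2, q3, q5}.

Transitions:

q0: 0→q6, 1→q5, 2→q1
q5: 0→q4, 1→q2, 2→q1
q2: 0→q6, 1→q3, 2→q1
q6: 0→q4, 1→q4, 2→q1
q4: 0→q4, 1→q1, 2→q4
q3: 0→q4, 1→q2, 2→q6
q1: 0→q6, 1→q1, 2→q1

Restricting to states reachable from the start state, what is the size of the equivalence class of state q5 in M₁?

4

P0 = {q0,q2,q3,q5} | {q1,q4,q6}.
The partition is now stable with 2 blocks: {q0,q2,q3,q5} | {q1,q4,q6}.
The equivalence class containing q5 is {q0,q2,q3,q5}, of size 4.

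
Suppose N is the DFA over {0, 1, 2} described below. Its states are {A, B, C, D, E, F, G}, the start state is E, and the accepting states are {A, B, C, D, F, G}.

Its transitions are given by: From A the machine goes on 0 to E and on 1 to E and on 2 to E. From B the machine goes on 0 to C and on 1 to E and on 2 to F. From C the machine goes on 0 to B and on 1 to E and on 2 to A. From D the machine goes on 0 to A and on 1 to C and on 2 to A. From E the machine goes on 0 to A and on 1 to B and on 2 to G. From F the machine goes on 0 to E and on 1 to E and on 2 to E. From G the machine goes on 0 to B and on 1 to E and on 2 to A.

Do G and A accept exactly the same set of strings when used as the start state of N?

No

Reachable states from the start: {A,B,C,E,F,G}. Unreachable: {D} — drop them.
Initial partition by acceptance: {A,B,C,F,G} | {E}.
Split {A,B,C,F,G} by δ(·,0) → {B,C,G} and {A,F}.
Stable partition: {B,C,G} | {E} | {A,F} — 3 equivalence classes.
G and A end up in different blocks, so they are distinguishable. For instance, the string '0' is accepted from only G.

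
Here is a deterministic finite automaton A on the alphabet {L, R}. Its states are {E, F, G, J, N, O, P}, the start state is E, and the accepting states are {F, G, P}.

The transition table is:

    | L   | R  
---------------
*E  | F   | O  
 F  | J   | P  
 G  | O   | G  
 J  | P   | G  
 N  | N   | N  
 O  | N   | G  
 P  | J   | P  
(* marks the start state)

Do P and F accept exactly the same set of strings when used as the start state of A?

Yes

Start with accepting vs non-accepting: {F,G,P} | {E,J,N,O}.
On input L, block {E,J,N,O} splits into {N,O} and {E,J}.
Split {F,G,P} by δ(·,L) → {F,P} and {G}.
On input R, block {N,O} splits into {O} and {N}.
Refine {E,J} on symbol R: members go to different blocks, giving {J} and {E}.
The partition is now stable with 6 blocks: {F,P} | {O} | {J} | {G} | {N} | {E}.
P and F lie in the same block of the stable partition, so they are equivalent — no string distinguishes them.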